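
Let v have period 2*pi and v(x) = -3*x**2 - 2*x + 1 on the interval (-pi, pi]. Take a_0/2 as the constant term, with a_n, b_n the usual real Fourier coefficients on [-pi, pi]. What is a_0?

a_0 = 1/pi ∫_{-pi}^{pi} v(x) dx = 1/pi · (2*pi*(1 - pi**2)) = 2 - 2*pi**2.

2 - 2*pi**2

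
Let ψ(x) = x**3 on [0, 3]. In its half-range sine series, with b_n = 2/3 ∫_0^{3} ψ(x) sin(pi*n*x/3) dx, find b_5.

b_5 = 2/3 ∫_0^{3} (x**3) sin(5*pi*x/3) dx.
Integrating by parts three times (tabular method), an antiderivative of (x**3) sin(5*pi*x/3) is -3*x**3*cos(5*pi*x/3)/(5*pi) + 27*x**2*sin(5*pi*x/3)/(25*pi**2) + 162*x*cos(5*pi*x/3)/(125*pi**3) - 486*sin(5*pi*x/3)/(625*pi**4); evaluating from 0 to 3: ∫_{0}^{3} (x**3) sin(5*pi*x/3) dx = (81*(-6 + 25*pi**2)/(125*pi**3)) - (0) = 81*(-6 + 25*pi**2)/(125*pi**3).
Hence b_5 = (2/3)·(81*(-6 + 25*pi**2)/(125*pi**3)) = 54*(-6 + 25*pi**2)/(125*pi**3).

54*(-6 + 25*pi**2)/(125*pi**3)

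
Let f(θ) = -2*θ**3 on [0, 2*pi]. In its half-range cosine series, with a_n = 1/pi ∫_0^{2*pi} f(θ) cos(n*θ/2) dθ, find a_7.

a_7 = 1/pi ∫_0^{2*pi} (-2*θ**3) cos(7*θ/2) dθ.
Integrating by parts three times (tabular method), an antiderivative of (-2*θ**3) cos(7*θ/2) is -4*θ**3*sin(7*θ/2)/7 - 24*θ**2*cos(7*θ/2)/49 + 96*θ*sin(7*θ/2)/343 + 192*cos(7*θ/2)/2401; evaluating from 0 to 2*pi: ∫_{0}^{2*pi} (-2*θ**3) cos(7*θ/2) dθ = (-192/2401 + 96*pi**2/49) - (192/2401) = -384/2401 + 96*pi**2/49.
Hence a_7 = (1/pi)·(-384/2401 + 96*pi**2/49) = 96*(-4 + 49*pi**2)/(2401*pi).

96*(-4 + 49*pi**2)/(2401*pi)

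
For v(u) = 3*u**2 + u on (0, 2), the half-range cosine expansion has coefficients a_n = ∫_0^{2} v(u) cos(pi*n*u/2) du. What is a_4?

a_4 = ∫_0^{2} (3*u**2 + u) cos(2*pi*u) du.
Integrating by parts twice (tabular method), an antiderivative of (3*u**2 + u) cos(2*pi*u) is 3*u**2*sin(2*pi*u)/(2*pi) + u*sin(2*pi*u)/(2*pi) + 3*u*cos(2*pi*u)/(2*pi**2) - 3*sin(2*pi*u)/(4*pi**3) + cos(2*pi*u)/(4*pi**2); evaluating from 0 to 2: ∫_{0}^{2} (3*u**2 + u) cos(2*pi*u) du = (13/(4*pi**2)) - (1/(4*pi**2)) = 3/pi**2.
Hence a_4 = 3/pi**2.

3/pi**2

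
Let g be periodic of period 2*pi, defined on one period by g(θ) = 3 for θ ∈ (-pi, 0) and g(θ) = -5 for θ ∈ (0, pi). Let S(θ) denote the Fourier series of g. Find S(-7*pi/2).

-5

θ = -7*pi/2 differs from θ = pi/2 by -2 full period(s), and the series is 2*pi-periodic.
g is continuous at θ = pi/2 with value -5, so the series converges to -5 there.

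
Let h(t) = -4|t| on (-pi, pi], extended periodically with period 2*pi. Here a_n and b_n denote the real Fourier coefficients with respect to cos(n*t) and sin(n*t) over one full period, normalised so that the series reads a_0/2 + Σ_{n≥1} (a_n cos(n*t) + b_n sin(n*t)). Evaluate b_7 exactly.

0

b_7 = 1/pi ∫_{-pi}^{pi} h(t) sin(7*t) dt.
h is even and sin(7*t) is odd, so the integrand is odd over a symmetric interval and the integral vanishes.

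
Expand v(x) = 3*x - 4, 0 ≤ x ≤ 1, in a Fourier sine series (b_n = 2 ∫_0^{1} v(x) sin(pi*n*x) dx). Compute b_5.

-2/pi

b_5 = 2 ∫_0^{1} (3*x - 4) sin(5*pi*x) dx.
Integrating by parts (boundary term plus one more integral), an antiderivative of (3*x - 4) sin(5*pi*x) is -3*x*cos(5*pi*x)/(5*pi) + 3*sin(5*pi*x)/(25*pi**2) + 4*cos(5*pi*x)/(5*pi); evaluating from 0 to 1: ∫_{0}^{1} (3*x - 4) sin(5*pi*x) dx = (-1/(5*pi)) - (4/(5*pi)) = -1/pi.
Hence b_5 = 2·(-1/pi) = -2/pi.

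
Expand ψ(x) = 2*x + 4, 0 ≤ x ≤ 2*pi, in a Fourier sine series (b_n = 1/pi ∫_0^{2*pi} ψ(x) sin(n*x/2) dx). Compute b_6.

b_6 = 1/pi ∫_0^{2*pi} (2*x + 4) sin(3*x) dx.
Integrating by parts (boundary term plus one more integral), an antiderivative of (2*x + 4) sin(3*x) is -2*x*cos(3*x)/3 + 2*sin(3*x)/9 - 4*cos(3*x)/3; evaluating from 0 to 2*pi: ∫_{0}^{2*pi} (2*x + 4) sin(3*x) dx = (-4*pi/3 - 4/3) - (-4/3) = -4*pi/3.
Hence b_6 = (1/pi)·(-4*pi/3) = -4/3.

-4/3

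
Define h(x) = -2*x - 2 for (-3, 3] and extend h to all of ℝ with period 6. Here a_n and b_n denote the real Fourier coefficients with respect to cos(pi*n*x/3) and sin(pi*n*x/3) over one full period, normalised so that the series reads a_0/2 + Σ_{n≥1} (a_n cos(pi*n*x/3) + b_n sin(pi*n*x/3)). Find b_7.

-12/(7*pi)

b_7 = 1/3 ∫_{-3}^{3} h(x) sin(7*pi*x/3) dx.
Integrating by parts (boundary term plus one more integral), an antiderivative of (-2*x - 2) sin(7*pi*x/3) is 6*x*cos(7*pi*x/3)/(7*pi) - 18*sin(7*pi*x/3)/(49*pi**2) + 6*cos(7*pi*x/3)/(7*pi); evaluating from -3 to 3: ∫_{-3}^{3} (-2*x - 2) sin(7*pi*x/3) dx = (-24/(7*pi)) - (12/(7*pi)) = -36/(7*pi).
Hence b_7 = (1/3)·(-36/(7*pi)) = -12/(7*pi).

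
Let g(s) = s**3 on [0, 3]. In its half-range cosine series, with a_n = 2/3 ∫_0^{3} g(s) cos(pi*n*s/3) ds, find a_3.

a_3 = 2/3 ∫_0^{3} (s**3) cos(pi*s) ds.
Integrating by parts three times (tabular method), an antiderivative of (s**3) cos(pi*s) is s**3*sin(pi*s)/pi + 3*s**2*cos(pi*s)/pi**2 - 6*s*sin(pi*s)/pi**3 - 6*cos(pi*s)/pi**4; evaluating from 0 to 3: ∫_{0}^{3} (s**3) cos(pi*s) ds = (3*(2 - 9*pi**2)/pi**4) - (-6/pi**4) = 3*(4 - 9*pi**2)/pi**4.
Hence a_3 = (2/3)·(3*(4 - 9*pi**2)/pi**4) = 2*(4 - 9*pi**2)/pi**4.

2*(4 - 9*pi**2)/pi**4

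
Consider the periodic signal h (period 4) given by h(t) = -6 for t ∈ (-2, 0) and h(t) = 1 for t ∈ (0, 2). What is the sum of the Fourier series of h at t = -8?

-5/2

t = -8 differs from t = 0 by -2 full period(s), and the series is 4-periodic.
At t = 0 the one-sided limits are h(0^-) = -6 and h(0^+) = 1.
By Dirichlet's theorem the series converges to their average, [(-6) + (1)]/2 = -5/2.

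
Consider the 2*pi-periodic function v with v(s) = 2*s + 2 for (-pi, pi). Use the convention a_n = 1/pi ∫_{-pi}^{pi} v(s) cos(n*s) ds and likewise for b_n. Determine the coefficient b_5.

4/5

b_5 = 1/pi ∫_{-pi}^{pi} v(s) sin(5*s) ds.
Integrating by parts (boundary term plus one more integral), an antiderivative of (2*s + 2) sin(5*s) is -2*s*cos(5*s)/5 + 2*sin(5*s)/25 - 2*cos(5*s)/5; evaluating from -pi to pi: ∫_{-pi}^{pi} (2*s + 2) sin(5*s) ds = (2/5 + 2*pi/5) - (2/5 - 2*pi/5) = 4*pi/5.
Hence b_5 = (1/pi)·(4*pi/5) = 4/5.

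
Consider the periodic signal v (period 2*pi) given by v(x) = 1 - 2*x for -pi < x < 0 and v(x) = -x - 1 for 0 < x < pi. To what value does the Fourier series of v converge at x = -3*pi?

pi/2

x = -3*pi differs from x = -pi by -1 full period(s), and the series is 2*pi-periodic.
At x = -pi the one-sided limits are v(-pi^-) = -pi - 1 and v(-pi^+) = 1 + 2*pi.
By Dirichlet's theorem the series converges to their average, [(-pi - 1) + (1 + 2*pi)]/2 = pi/2.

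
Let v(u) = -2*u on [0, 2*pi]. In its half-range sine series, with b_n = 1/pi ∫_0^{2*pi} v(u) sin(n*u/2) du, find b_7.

-8/7

b_7 = 1/pi ∫_0^{2*pi} (-2*u) sin(7*u/2) du.
Integrating by parts (boundary term plus one more integral), an antiderivative of (-2*u) sin(7*u/2) is 4*u*cos(7*u/2)/7 - 8*sin(7*u/2)/49; evaluating from 0 to 2*pi: ∫_{0}^{2*pi} (-2*u) sin(7*u/2) du = (-8*pi/7) - (0) = -8*pi/7.
Hence b_7 = (1/pi)·(-8*pi/7) = -8/7.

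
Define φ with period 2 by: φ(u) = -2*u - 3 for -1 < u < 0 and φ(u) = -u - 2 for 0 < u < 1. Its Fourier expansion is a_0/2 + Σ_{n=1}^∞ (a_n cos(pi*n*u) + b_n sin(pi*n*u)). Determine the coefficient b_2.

b_2 = ∫_{-1}^{1} φ(u) sin(2*pi*u) du.
Split the integral at the breakpoints.
Integrating by parts (boundary term plus one more integral), an antiderivative of (-2*u - 3) sin(2*pi*u) is u*cos(2*pi*u)/pi - sin(2*pi*u)/(2*pi**2) + 3*cos(2*pi*u)/(2*pi); evaluating from -1 to 0: ∫_{-1}^{0} (-2*u - 3) sin(2*pi*u) du = (3/(2*pi)) - (1/(2*pi)) = 1/pi.
Integrating by parts (boundary term plus one more integral), an antiderivative of (-u - 2) sin(2*pi*u) is u*cos(2*pi*u)/(2*pi) - sin(2*pi*u)/(4*pi**2) + cos(2*pi*u)/pi; evaluating from 0 to 1: ∫_{0}^{1} (-u - 2) sin(2*pi*u) du = (3/(2*pi)) - (1/pi) = 1/(2*pi).
Summing the pieces gives b_2 = 3/(2*pi).

3/(2*pi)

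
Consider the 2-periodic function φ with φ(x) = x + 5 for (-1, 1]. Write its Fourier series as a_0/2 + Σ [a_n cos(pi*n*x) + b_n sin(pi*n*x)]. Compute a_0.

a_0 = ∫_{-1}^{1} φ(x) dx = 10.

10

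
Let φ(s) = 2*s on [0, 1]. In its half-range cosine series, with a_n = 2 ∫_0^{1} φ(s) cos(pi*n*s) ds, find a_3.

-8/(9*pi**2)

a_3 = 2 ∫_0^{1} (2*s) cos(3*pi*s) ds.
Integrating by parts (boundary term plus one more integral), an antiderivative of (2*s) cos(3*pi*s) is 2*s*sin(3*pi*s)/(3*pi) + 2*cos(3*pi*s)/(9*pi**2); evaluating from 0 to 1: ∫_{0}^{1} (2*s) cos(3*pi*s) ds = (-2/(9*pi**2)) - (2/(9*pi**2)) = -4/(9*pi**2).
Hence a_3 = 2·(-4/(9*pi**2)) = -8/(9*pi**2).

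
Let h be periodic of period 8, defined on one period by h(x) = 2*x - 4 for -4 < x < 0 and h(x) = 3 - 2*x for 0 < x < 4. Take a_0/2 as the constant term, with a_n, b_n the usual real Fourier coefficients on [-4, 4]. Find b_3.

b_3 = 1/4 ∫_{-4}^{4} h(x) sin(3*pi*x/4) dx.
Split the integral at the breakpoints.
Integrating by parts (boundary term plus one more integral), an antiderivative of (2*x - 4) sin(3*pi*x/4) is -8*x*cos(3*pi*x/4)/(3*pi) + 32*sin(3*pi*x/4)/(9*pi**2) + 16*cos(3*pi*x/4)/(3*pi); evaluating from -4 to 0: ∫_{-4}^{0} (2*x - 4) sin(3*pi*x/4) dx = (16/(3*pi)) - (-16/pi) = 64/(3*pi).
Integrating by parts (boundary term plus one more integral), an antiderivative of (3 - 2*x) sin(3*pi*x/4) is 8*x*cos(3*pi*x/4)/(3*pi) - 32*sin(3*pi*x/4)/(9*pi**2) - 4*cos(3*pi*x/4)/pi; evaluating from 0 to 4: ∫_{0}^{4} (3 - 2*x) sin(3*pi*x/4) dx = (-20/(3*pi)) - (-4/pi) = -8/(3*pi).
Summing the pieces and multiplying by (1/4) gives b_3 = 14/(3*pi).

14/(3*pi)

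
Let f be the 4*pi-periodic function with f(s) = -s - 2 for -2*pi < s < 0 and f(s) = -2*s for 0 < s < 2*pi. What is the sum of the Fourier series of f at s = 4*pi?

s = 4*pi differs from s = 0 by 1 full period(s), and the series is 4*pi-periodic.
At s = 0 the one-sided limits are f(0^-) = -2 and f(0^+) = 0.
By Dirichlet's theorem the series converges to their average, [(-2) + (0)]/2 = -1.

-1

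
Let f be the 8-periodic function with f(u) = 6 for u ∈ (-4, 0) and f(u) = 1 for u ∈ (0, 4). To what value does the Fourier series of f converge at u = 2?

1

f is continuous at u = 2 with value 1, so the series converges to 1 there.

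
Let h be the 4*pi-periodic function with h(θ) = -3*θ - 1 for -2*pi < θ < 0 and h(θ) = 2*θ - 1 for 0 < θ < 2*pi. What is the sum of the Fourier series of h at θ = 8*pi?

θ = 8*pi differs from θ = 0 by 2 full period(s), and the series is 4*pi-periodic.
h is continuous at θ = 0 with value -1, so the series converges to -1 there.

-1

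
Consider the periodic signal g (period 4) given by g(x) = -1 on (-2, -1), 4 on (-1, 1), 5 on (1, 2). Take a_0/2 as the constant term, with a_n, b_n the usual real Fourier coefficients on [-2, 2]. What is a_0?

6

a_0 = 1/2 ∫_{-2}^{2} g(x) dx = 1/2 · (12) = 6.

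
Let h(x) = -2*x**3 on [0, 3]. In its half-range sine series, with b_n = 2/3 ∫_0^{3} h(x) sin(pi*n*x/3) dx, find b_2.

b_2 = 2/3 ∫_0^{3} (-2*x**3) sin(2*pi*x/3) dx.
Integrating by parts three times (tabular method), an antiderivative of (-2*x**3) sin(2*pi*x/3) is 3*x**3*cos(2*pi*x/3)/pi - 27*x**2*sin(2*pi*x/3)/(2*pi**2) - 81*x*cos(2*pi*x/3)/(2*pi**3) + 243*sin(2*pi*x/3)/(4*pi**4); evaluating from 0 to 3: ∫_{0}^{3} (-2*x**3) sin(2*pi*x/3) dx = (-243/(2*pi**3) + 81/pi) - (0) = -243/(2*pi**3) + 81/pi.
Hence b_2 = (2/3)·(-243/(2*pi**3) + 81/pi) = -81/pi**3 + 54/pi.

-81/pi**3 + 54/pi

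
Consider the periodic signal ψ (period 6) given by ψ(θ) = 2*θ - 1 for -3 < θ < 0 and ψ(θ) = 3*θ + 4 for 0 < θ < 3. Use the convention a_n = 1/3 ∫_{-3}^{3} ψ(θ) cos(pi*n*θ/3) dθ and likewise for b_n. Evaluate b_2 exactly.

-15/(2*pi)

b_2 = 1/3 ∫_{-3}^{3} ψ(θ) sin(2*pi*θ/3) dθ.
Split the integral at the breakpoints.
Integrating by parts (boundary term plus one more integral), an antiderivative of (2*θ - 1) sin(2*pi*θ/3) is -3*θ*cos(2*pi*θ/3)/pi + 9*sin(2*pi*θ/3)/(2*pi**2) + 3*cos(2*pi*θ/3)/(2*pi); evaluating from -3 to 0: ∫_{-3}^{0} (2*θ - 1) sin(2*pi*θ/3) dθ = (3/(2*pi)) - (21/(2*pi)) = -9/pi.
Integrating by parts (boundary term plus one more integral), an antiderivative of (3*θ + 4) sin(2*pi*θ/3) is -9*θ*cos(2*pi*θ/3)/(2*pi) + 27*sin(2*pi*θ/3)/(4*pi**2) - 6*cos(2*pi*θ/3)/pi; evaluating from 0 to 3: ∫_{0}^{3} (3*θ + 4) sin(2*pi*θ/3) dθ = (-39/(2*pi)) - (-6/pi) = -27/(2*pi).
Summing the pieces and multiplying by (1/3) gives b_2 = -15/(2*pi).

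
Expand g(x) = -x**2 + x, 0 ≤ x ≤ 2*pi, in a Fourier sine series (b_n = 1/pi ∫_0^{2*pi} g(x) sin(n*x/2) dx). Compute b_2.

b_2 = 1/pi ∫_0^{2*pi} (-x**2 + x) sin(x) dx.
Integrating by parts twice (tabular method), an antiderivative of (-x**2 + x) sin(x) is x**2*cos(x) - 2*x*sin(x) - x*cos(x) + sin(x) - 2*cos(x); evaluating from 0 to 2*pi: ∫_{0}^{2*pi} (-x**2 + x) sin(x) dx = (-2*pi - 2 + 4*pi**2) - (-2) = 2*pi*(-1 + 2*pi).
Hence b_2 = (1/pi)·(2*pi*(-1 + 2*pi)) = -2 + 4*pi.

-2 + 4*pi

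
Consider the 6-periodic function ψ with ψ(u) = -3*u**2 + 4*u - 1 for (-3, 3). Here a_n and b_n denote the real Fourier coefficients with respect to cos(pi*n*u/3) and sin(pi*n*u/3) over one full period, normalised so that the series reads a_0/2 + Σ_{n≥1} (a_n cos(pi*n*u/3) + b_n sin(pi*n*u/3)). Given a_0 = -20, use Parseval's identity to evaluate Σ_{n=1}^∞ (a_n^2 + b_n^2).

Parseval: a_0^2/2 + Σ_{n≥1} (a_n^2+b_n^2) = 1/3 ∫_{-3}^{3} ψ(u)^2 du = 2128/5.
Subtract a_0^2/2 = 200: Σ (a_n^2+b_n^2) = 1128/5.

1128/5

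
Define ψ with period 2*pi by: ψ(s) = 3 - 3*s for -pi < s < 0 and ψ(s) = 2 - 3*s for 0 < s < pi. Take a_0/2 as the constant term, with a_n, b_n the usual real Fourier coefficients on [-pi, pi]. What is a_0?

a_0 = 1/pi ∫_{-pi}^{pi} ψ(s) ds = 1/pi · (5*pi) = 5.

5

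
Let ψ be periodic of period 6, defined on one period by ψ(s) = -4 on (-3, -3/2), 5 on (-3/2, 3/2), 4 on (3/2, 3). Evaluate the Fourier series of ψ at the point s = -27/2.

s = -27/2 differs from s = -3/2 by -2 full period(s), and the series is 6-periodic.
At s = -3/2 the one-sided limits are ψ(-3/2^-) = -4 and ψ(-3/2^+) = 5.
By Dirichlet's theorem the series converges to their average, [(-4) + (5)]/2 = 1/2.

1/2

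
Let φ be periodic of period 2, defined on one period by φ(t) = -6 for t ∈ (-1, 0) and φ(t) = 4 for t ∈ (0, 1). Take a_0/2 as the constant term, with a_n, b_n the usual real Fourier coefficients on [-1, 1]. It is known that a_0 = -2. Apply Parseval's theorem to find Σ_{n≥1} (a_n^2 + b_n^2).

50

Parseval: a_0^2/2 + Σ_{n≥1} (a_n^2+b_n^2) = ∫_{-1}^{1} φ(t)^2 dt = 52.
Subtract a_0^2/2 = 2: Σ (a_n^2+b_n^2) = 50.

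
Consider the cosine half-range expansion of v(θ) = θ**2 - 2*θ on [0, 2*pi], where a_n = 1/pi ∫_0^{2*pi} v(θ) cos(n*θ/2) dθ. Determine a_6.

a_6 = 1/pi ∫_0^{2*pi} (θ**2 - 2*θ) cos(3*θ) dθ.
Integrating by parts twice (tabular method), an antiderivative of (θ**2 - 2*θ) cos(3*θ) is θ**2*sin(3*θ)/3 - 2*θ*sin(3*θ)/3 + 2*θ*cos(3*θ)/9 - 2*sin(3*θ)/27 - 2*cos(3*θ)/9; evaluating from 0 to 2*pi: ∫_{0}^{2*pi} (θ**2 - 2*θ) cos(3*θ) dθ = (-2/9 + 4*pi/9) - (-2/9) = 4*pi/9.
Hence a_6 = (1/pi)·(4*pi/9) = 4/9.

4/9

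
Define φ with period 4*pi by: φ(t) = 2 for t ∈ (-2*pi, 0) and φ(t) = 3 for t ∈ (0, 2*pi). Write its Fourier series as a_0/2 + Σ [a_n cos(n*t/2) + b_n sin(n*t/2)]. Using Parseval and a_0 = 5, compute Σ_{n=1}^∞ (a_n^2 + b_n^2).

Parseval: a_0^2/2 + Σ_{n≥1} (a_n^2+b_n^2) = (1/(2*pi)) ∫_{-2*pi}^{2*pi} φ(t)^2 dt = 13.
Subtract a_0^2/2 = 25/2: Σ (a_n^2+b_n^2) = 1/2.

1/2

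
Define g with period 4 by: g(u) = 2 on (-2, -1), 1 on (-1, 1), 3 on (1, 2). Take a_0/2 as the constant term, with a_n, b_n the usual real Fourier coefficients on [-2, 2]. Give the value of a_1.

a_1 = 1/2 ∫_{-2}^{2} g(u) cos(pi*u/2) du.
Split the integral at the breakpoints.
Directly, an antiderivative of (2) cos(pi*u/2) is 4*sin(pi*u/2)/pi; evaluating from -2 to -1: ∫_{-2}^{-1} (2) cos(pi*u/2) du = (-4/pi) - (0) = -4/pi.
Directly, an antiderivative of (1) cos(pi*u/2) is 2*sin(pi*u/2)/pi; evaluating from -1 to 1: ∫_{-1}^{1} (1) cos(pi*u/2) du = (2/pi) - (-2/pi) = 4/pi.
Directly, an antiderivative of (3) cos(pi*u/2) is 6*sin(pi*u/2)/pi; evaluating from 1 to 2: ∫_{1}^{2} (3) cos(pi*u/2) du = (0) - (6/pi) = -6/pi.
Summing the pieces and multiplying by (1/2) gives a_1 = -3/pi.

-3/pi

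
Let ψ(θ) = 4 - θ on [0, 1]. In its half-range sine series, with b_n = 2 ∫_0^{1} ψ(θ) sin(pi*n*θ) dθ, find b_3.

b_3 = 2 ∫_0^{1} (4 - θ) sin(3*pi*θ) dθ.
Integrating by parts (boundary term plus one more integral), an antiderivative of (4 - θ) sin(3*pi*θ) is θ*cos(3*pi*θ)/(3*pi) - sin(3*pi*θ)/(9*pi**2) - 4*cos(3*pi*θ)/(3*pi); evaluating from 0 to 1: ∫_{0}^{1} (4 - θ) sin(3*pi*θ) dθ = (1/pi) - (-4/(3*pi)) = 7/(3*pi).
Hence b_3 = 2·(7/(3*pi)) = 14/(3*pi).

14/(3*pi)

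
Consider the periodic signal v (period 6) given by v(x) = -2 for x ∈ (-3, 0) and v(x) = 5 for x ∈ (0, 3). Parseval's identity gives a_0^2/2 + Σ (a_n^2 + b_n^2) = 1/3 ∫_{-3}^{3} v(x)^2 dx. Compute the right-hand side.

29

1/3 ∫_{-3}^{3} v(x)^2 dx = 1/3 · (87) = 29.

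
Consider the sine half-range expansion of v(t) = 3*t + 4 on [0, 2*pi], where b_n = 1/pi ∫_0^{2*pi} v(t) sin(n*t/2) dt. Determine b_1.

b_1 = 1/pi ∫_0^{2*pi} (3*t + 4) sin(t/2) dt.
Integrating by parts (boundary term plus one more integral), an antiderivative of (3*t + 4) sin(t/2) is -6*t*cos(t/2) + 12*sin(t/2) - 8*cos(t/2); evaluating from 0 to 2*pi: ∫_{0}^{2*pi} (3*t + 4) sin(t/2) dt = (8 + 12*pi) - (-8) = 16 + 12*pi.
Hence b_1 = (1/pi)·(16 + 12*pi) = 16/pi + 12.

16/pi + 12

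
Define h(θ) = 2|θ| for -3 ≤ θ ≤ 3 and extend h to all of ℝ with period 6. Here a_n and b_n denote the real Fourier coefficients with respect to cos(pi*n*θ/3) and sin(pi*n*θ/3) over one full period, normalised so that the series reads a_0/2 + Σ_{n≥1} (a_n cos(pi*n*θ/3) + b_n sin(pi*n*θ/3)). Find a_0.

a_0 = 1/3 ∫_{-3}^{3} h(θ) dθ = 1/3 · (18) = 6.

6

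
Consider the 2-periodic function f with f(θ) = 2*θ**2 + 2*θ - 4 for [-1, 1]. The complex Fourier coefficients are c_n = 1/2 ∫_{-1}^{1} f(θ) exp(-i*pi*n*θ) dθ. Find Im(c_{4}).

1/(2*pi)

Since f is real-valued, Im(c_{4}) = -1/2 ∫_{-1}^{1} f(θ) sin(4*pi*θ) dθ = -b_{4}/2.
Integrating by parts twice (tabular method), an antiderivative of (2*θ**2 + 2*θ - 4) sin(4*pi*θ) is -θ**2*cos(4*pi*θ)/(2*pi) + θ*sin(4*pi*θ)/(4*pi**2) - θ*cos(4*pi*θ)/(2*pi) + sin(4*pi*θ)/(8*pi**2) + cos(4*pi*θ)/(16*pi**3) + cos(4*pi*θ)/pi; evaluating from -1 to 1: ∫_{-1}^{1} (2*θ**2 + 2*θ - 4) sin(4*pi*θ) dθ = (1/(16*pi**3)) - ((1/16 + pi**2)/pi**3) = -1/pi.
Hence Im(c_{4}) = (-1/2)·(-1/pi) = 1/(2*pi).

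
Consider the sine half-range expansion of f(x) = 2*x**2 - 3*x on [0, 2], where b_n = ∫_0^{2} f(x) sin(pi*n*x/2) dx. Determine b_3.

b_3 = ∫_0^{2} (2*x**2 - 3*x) sin(3*pi*x/2) dx.
Integrating by parts twice (tabular method), an antiderivative of (2*x**2 - 3*x) sin(3*pi*x/2) is -4*x**2*cos(3*pi*x/2)/(3*pi) + 16*x*sin(3*pi*x/2)/(9*pi**2) + 2*x*cos(3*pi*x/2)/pi - 4*sin(3*pi*x/2)/(3*pi**2) + 32*cos(3*pi*x/2)/(27*pi**3); evaluating from 0 to 2: ∫_{0}^{2} (2*x**2 - 3*x) sin(3*pi*x/2) dx = (4*(-8 + 9*pi**2)/(27*pi**3)) - (32/(27*pi**3)) = 4*(-16 + 9*pi**2)/(27*pi**3).
Hence b_3 = 4*(-16 + 9*pi**2)/(27*pi**3).

4*(-16 + 9*pi**2)/(27*pi**3)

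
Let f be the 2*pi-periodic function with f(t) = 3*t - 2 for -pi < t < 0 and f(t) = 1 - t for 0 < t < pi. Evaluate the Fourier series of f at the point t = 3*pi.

t = 3*pi differs from t = pi by 1 full period(s), and the series is 2*pi-periodic.
At t = pi the one-sided limits are f(pi^-) = 1 - pi and f(pi^+) = -3*pi - 2.
By Dirichlet's theorem the series converges to their average, [(1 - pi) + (-3*pi - 2)]/2 = -2*pi - 1/2.

-2*pi - 1/2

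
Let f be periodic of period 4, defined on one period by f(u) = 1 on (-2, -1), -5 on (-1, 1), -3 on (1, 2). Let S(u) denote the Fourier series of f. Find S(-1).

At u = -1 the one-sided limits are f(-1^-) = 1 and f(-1^+) = -5.
By Dirichlet's theorem the series converges to their average, [(1) + (-5)]/2 = -2.

-2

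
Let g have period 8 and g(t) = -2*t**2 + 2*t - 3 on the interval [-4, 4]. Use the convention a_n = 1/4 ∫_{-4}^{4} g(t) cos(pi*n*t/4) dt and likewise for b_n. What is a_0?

-82/3

a_0 = 1/4 ∫_{-4}^{4} g(t) dt = 1/4 · (-328/3) = -82/3.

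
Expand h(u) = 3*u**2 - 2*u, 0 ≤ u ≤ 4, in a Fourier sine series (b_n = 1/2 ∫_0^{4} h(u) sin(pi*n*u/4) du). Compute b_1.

b_1 = 1/2 ∫_0^{4} (3*u**2 - 2*u) sin(pi*u/4) du.
Integrating by parts twice (tabular method), an antiderivative of (3*u**2 - 2*u) sin(pi*u/4) is -12*u**2*cos(pi*u/4)/pi + 96*u*sin(pi*u/4)/pi**2 + 8*u*cos(pi*u/4)/pi - 32*sin(pi*u/4)/pi**2 + 384*cos(pi*u/4)/pi**3; evaluating from 0 to 4: ∫_{0}^{4} (3*u**2 - 2*u) sin(pi*u/4) du = (-384/pi**3 + 160/pi) - (384/pi**3) = -768/pi**3 + 160/pi.
Hence b_1 = (1/2)·(-768/pi**3 + 160/pi) = -384/pi**3 + 80/pi.

-384/pi**3 + 80/pi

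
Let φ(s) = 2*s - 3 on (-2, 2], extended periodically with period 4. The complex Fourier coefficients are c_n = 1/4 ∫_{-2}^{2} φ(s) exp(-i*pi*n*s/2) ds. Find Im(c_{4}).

1/pi

Since φ is real-valued, Im(c_{4}) = -1/4 ∫_{-2}^{2} φ(s) sin(2*pi*s) ds = -b_{4}/2.
Integrating by parts (boundary term plus one more integral), an antiderivative of (2*s - 3) sin(2*pi*s) is -s*cos(2*pi*s)/pi + sin(2*pi*s)/(2*pi**2) + 3*cos(2*pi*s)/(2*pi); evaluating from -2 to 2: ∫_{-2}^{2} (2*s - 3) sin(2*pi*s) ds = (-1/(2*pi)) - (7/(2*pi)) = -4/pi.
Hence Im(c_{4}) = (-1/4)·(-4/pi) = 1/pi.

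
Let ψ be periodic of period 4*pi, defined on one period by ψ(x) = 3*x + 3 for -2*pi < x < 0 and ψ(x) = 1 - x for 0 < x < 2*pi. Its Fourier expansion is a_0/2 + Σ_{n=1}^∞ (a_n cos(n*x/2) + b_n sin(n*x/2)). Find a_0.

a_0 = (1/(2*pi)) ∫_{-2*pi}^{2*pi} ψ(x) dx = (1/(2*pi)) · (8*pi*(1 - pi)) = 4 - 4*pi.

4 - 4*pi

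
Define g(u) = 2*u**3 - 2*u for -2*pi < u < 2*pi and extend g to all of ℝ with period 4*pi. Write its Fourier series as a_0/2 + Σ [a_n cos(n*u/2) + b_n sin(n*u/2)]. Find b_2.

28 - 16*pi**2

b_2 = (1/(2*pi)) ∫_{-2*pi}^{2*pi} g(u) sin(u) du.
g is odd and sin(u) is odd, so the integrand is even and b_2 = 1/pi ∫_0^{2*pi} g(u) sin(u) du.
Integrating by parts three times (tabular method), an antiderivative of (2*u**3 - 2*u) sin(u) is -2*u**3*cos(u) + 6*u**2*sin(u) + 14*u*cos(u) - 14*sin(u); evaluating from 0 to 2*pi: ∫_{0}^{2*pi} (2*u**3 - 2*u) sin(u) du = (-16*pi**3 + 28*pi) - (0) = -16*pi**3 + 28*pi.
Hence b_2 = (1/pi)·(-16*pi**3 + 28*pi) = 28 - 16*pi**2.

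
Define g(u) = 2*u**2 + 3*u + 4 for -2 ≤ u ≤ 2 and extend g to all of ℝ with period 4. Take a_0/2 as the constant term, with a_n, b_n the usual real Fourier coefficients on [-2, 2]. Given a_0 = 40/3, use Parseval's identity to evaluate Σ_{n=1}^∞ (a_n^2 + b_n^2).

1592/45

Parseval: a_0^2/2 + Σ_{n≥1} (a_n^2+b_n^2) = 1/2 ∫_{-2}^{2} g(u)^2 du = 1864/15.
Subtract a_0^2/2 = 800/9: Σ (a_n^2+b_n^2) = 1592/45.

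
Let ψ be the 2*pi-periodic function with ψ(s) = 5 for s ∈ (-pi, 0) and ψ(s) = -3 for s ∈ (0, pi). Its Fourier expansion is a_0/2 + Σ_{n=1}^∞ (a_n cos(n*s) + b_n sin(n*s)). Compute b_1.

b_1 = 1/pi ∫_{-pi}^{pi} ψ(s) sin(s) ds.
Split the integral at the breakpoints.
Directly, an antiderivative of (5) sin(s) is -5*cos(s); evaluating from -pi to 0: ∫_{-pi}^{0} (5) sin(s) ds = (-5) - (5) = -10.
Directly, an antiderivative of (-3) sin(s) is 3*cos(s); evaluating from 0 to pi: ∫_{0}^{pi} (-3) sin(s) ds = (-3) - (3) = -6.
Summing the pieces and multiplying by (1/pi) gives b_1 = -16/pi.

-16/pi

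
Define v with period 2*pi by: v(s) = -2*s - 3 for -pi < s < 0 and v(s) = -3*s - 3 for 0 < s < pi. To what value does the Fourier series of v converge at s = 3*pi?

s = 3*pi differs from s = pi by 1 full period(s), and the series is 2*pi-periodic.
At s = pi the one-sided limits are v(pi^-) = -3*pi - 3 and v(pi^+) = -3 + 2*pi.
By Dirichlet's theorem the series converges to their average, [(-3*pi - 3) + (-3 + 2*pi)]/2 = -3 - pi/2.

-3 - pi/2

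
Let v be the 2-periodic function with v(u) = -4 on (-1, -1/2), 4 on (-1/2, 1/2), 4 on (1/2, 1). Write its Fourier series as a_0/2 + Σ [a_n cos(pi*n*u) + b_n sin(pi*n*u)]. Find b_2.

b_2 = ∫_{-1}^{1} v(u) sin(2*pi*u) du.
Split the integral at the breakpoints.
Directly, an antiderivative of (-4) sin(2*pi*u) is 2*cos(2*pi*u)/pi; evaluating from -1 to -1/2: ∫_{-1}^{-1/2} (-4) sin(2*pi*u) du = (-2/pi) - (2/pi) = -4/pi.
Directly, an antiderivative of (4) sin(2*pi*u) is -2*cos(2*pi*u)/pi; evaluating from -1/2 to 1/2: ∫_{-1/2}^{1/2} (4) sin(2*pi*u) du = (2/pi) - (2/pi) = 0.
Directly, an antiderivative of (4) sin(2*pi*u) is -2*cos(2*pi*u)/pi; evaluating from 1/2 to 1: ∫_{1/2}^{1} (4) sin(2*pi*u) du = (-2/pi) - (2/pi) = -4/pi.
Summing the pieces gives b_2 = -8/pi.

-8/pi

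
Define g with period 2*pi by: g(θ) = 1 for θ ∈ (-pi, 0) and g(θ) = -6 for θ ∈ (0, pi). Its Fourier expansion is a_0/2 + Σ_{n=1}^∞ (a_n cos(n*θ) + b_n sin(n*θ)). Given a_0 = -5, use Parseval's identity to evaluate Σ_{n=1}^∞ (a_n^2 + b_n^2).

Parseval: a_0^2/2 + Σ_{n≥1} (a_n^2+b_n^2) = 1/pi ∫_{-pi}^{pi} g(θ)^2 dθ = 37.
Subtract a_0^2/2 = 25/2: Σ (a_n^2+b_n^2) = 49/2.

49/2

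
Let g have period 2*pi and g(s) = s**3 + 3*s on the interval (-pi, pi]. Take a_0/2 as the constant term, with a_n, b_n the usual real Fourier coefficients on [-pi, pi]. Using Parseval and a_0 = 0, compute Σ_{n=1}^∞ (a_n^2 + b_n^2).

2*pi**2*(105 + 42*pi**2 + 5*pi**4)/35

Parseval: a_0^2/2 + Σ_{n≥1} (a_n^2+b_n^2) = 1/pi ∫_{-pi}^{pi} g(s)^2 ds = 2*pi**2*(105 + 42*pi**2 + 5*pi**4)/35.
Subtract a_0^2/2 = 0: Σ (a_n^2+b_n^2) = 2*pi**2*(105 + 42*pi**2 + 5*pi**4)/35.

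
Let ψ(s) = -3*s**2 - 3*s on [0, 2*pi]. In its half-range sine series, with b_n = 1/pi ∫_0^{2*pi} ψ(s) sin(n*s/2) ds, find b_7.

12*(-98*pi**2 - 49*pi + 8)/(343*pi)

b_7 = 1/pi ∫_0^{2*pi} (-3*s**2 - 3*s) sin(7*s/2) ds.
Integrating by parts twice (tabular method), an antiderivative of (-3*s**2 - 3*s) sin(7*s/2) is 6*s**2*cos(7*s/2)/7 - 24*s*sin(7*s/2)/49 + 6*s*cos(7*s/2)/7 - 12*sin(7*s/2)/49 - 48*cos(7*s/2)/343; evaluating from 0 to 2*pi: ∫_{0}^{2*pi} (-3*s**2 - 3*s) sin(7*s/2) ds = (-24*pi**2/7 - 12*pi/7 + 48/343) - (-48/343) = -24*pi**2/7 - 12*pi/7 + 96/343.
Hence b_7 = (1/pi)·(-24*pi**2/7 - 12*pi/7 + 96/343) = 12*(-98*pi**2 - 49*pi + 8)/(343*pi).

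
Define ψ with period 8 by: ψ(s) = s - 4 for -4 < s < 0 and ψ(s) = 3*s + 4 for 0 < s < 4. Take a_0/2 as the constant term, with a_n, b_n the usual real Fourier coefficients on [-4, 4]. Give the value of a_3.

a_3 = 1/4 ∫_{-4}^{4} ψ(s) cos(3*pi*s/4) ds.
Split the integral at the breakpoints.
Integrating by parts (boundary term plus one more integral), an antiderivative of (s - 4) cos(3*pi*s/4) is 4*s*sin(3*pi*s/4)/(3*pi) - 16*sin(3*pi*s/4)/(3*pi) + 16*cos(3*pi*s/4)/(9*pi**2); evaluating from -4 to 0: ∫_{-4}^{0} (s - 4) cos(3*pi*s/4) ds = (16/(9*pi**2)) - (-16/(9*pi**2)) = 32/(9*pi**2).
Integrating by parts (boundary term plus one more integral), an antiderivative of (3*s + 4) cos(3*pi*s/4) is 4*s*sin(3*pi*s/4)/pi + 16*sin(3*pi*s/4)/(3*pi) + 16*cos(3*pi*s/4)/(3*pi**2); evaluating from 0 to 4: ∫_{0}^{4} (3*s + 4) cos(3*pi*s/4) ds = (-16/(3*pi**2)) - (16/(3*pi**2)) = -32/(3*pi**2).
Summing the pieces and multiplying by (1/4) gives a_3 = -16/(9*pi**2).

-16/(9*pi**2)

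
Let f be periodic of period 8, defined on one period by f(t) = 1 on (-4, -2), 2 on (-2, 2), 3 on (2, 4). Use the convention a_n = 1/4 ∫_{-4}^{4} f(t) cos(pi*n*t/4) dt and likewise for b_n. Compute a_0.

4

a_0 = 1/4 ∫_{-4}^{4} f(t) dt = 1/4 · (16) = 4.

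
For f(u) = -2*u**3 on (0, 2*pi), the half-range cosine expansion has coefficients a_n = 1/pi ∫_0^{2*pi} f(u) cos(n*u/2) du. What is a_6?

a_6 = 1/pi ∫_0^{2*pi} (-2*u**3) cos(3*u) du.
Integrating by parts three times (tabular method), an antiderivative of (-2*u**3) cos(3*u) is -2*u**3*sin(3*u)/3 - 2*u**2*cos(3*u)/3 + 4*u*sin(3*u)/9 + 4*cos(3*u)/27; evaluating from 0 to 2*pi: ∫_{0}^{2*pi} (-2*u**3) cos(3*u) du = (4/27 - 8*pi**2/3) - (4/27) = -8*pi**2/3.
Hence a_6 = (1/pi)·(-8*pi**2/3) = -8*pi/3.

-8*pi/3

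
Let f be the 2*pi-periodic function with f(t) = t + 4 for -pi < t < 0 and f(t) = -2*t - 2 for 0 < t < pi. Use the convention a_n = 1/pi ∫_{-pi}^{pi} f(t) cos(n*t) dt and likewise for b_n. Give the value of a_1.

6/pi

a_1 = 1/pi ∫_{-pi}^{pi} f(t) cos(t) dt.
Split the integral at the breakpoints.
Integrating by parts (boundary term plus one more integral), an antiderivative of (t + 4) cos(t) is t*sin(t) + 4*sin(t) + cos(t); evaluating from -pi to 0: ∫_{-pi}^{0} (t + 4) cos(t) dt = (1) - (-1) = 2.
Integrating by parts (boundary term plus one more integral), an antiderivative of (-2*t - 2) cos(t) is -2*t*sin(t) - 2*sin(t) - 2*cos(t); evaluating from 0 to pi: ∫_{0}^{pi} (-2*t - 2) cos(t) dt = (2) - (-2) = 4.
Summing the pieces and multiplying by (1/pi) gives a_1 = 6/pi.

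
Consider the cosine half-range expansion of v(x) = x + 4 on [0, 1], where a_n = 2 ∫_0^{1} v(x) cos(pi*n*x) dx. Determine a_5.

-4/(25*pi**2)

a_5 = 2 ∫_0^{1} (x + 4) cos(5*pi*x) dx.
Integrating by parts (boundary term plus one more integral), an antiderivative of (x + 4) cos(5*pi*x) is x*sin(5*pi*x)/(5*pi) + 4*sin(5*pi*x)/(5*pi) + cos(5*pi*x)/(25*pi**2); evaluating from 0 to 1: ∫_{0}^{1} (x + 4) cos(5*pi*x) dx = (-1/(25*pi**2)) - (1/(25*pi**2)) = -2/(25*pi**2).
Hence a_5 = 2·(-2/(25*pi**2)) = -4/(25*pi**2).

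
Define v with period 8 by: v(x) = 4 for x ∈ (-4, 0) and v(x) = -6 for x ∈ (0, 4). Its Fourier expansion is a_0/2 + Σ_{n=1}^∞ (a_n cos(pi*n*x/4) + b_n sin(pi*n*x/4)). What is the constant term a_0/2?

-1

a_0 = 1/4 ∫_{-4}^{4} v(x) dx = 1/4 · (-8) = -2.
So the constant term a_0/2 = -1.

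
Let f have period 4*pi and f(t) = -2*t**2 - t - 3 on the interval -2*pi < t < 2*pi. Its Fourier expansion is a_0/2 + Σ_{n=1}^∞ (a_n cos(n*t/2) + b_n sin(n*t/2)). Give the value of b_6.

b_6 = (1/(2*pi)) ∫_{-2*pi}^{2*pi} f(t) sin(3*t) dt.
Integrating by parts twice (tabular method), an antiderivative of (-2*t**2 - t - 3) sin(3*t) is 2*t**2*cos(3*t)/3 - 4*t*sin(3*t)/9 + t*cos(3*t)/3 - sin(3*t)/9 + 23*cos(3*t)/27; evaluating from -2*pi to 2*pi: ∫_{-2*pi}^{2*pi} (-2*t**2 - t - 3) sin(3*t) dt = (23/27 + 2*pi/3 + 8*pi**2/3) - (-2*pi/3 + 23/27 + 8*pi**2/3) = 4*pi/3.
Hence b_6 = (1/(2*pi))·(4*pi/3) = 2/3.

2/3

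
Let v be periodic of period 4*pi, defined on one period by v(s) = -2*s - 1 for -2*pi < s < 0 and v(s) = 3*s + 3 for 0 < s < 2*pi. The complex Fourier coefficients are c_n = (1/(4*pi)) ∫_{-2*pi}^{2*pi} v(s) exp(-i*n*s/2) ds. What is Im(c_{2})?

Since v is real-valued, Im(c_{2}) = -(1/(4*pi)) ∫_{-2*pi}^{2*pi} v(s) sin(s) ds = -b_{2}/2.
Split the integral at the breakpoints.
Integrating by parts (boundary term plus one more integral), an antiderivative of (-2*s - 1) sin(s) is 2*s*cos(s) - 2*sin(s) + cos(s); evaluating from -2*pi to 0: ∫_{-2*pi}^{0} (-2*s - 1) sin(s) ds = (1) - (1 - 4*pi) = 4*pi.
Integrating by parts (boundary term plus one more integral), an antiderivative of (3*s + 3) sin(s) is -3*s*cos(s) + 3*sin(s) - 3*cos(s); evaluating from 0 to 2*pi: ∫_{0}^{2*pi} (3*s + 3) sin(s) ds = (-6*pi - 3) - (-3) = -6*pi.
So ∫_{-2*pi}^{2*pi} v(s) sin(s) ds = -2*pi.
Hence Im(c_{2}) = (-1/(4*pi))·(-2*pi) = 1/2.

1/2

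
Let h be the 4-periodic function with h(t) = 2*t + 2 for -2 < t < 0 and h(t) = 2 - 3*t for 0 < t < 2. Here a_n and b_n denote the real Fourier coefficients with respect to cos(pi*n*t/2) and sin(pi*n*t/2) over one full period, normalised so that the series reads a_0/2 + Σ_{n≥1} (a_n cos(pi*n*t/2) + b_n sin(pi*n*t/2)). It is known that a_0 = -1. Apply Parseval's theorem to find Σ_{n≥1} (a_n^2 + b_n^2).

Parseval: a_0^2/2 + Σ_{n≥1} (a_n^2+b_n^2) = 1/2 ∫_{-2}^{2} h(t)^2 dt = 16/3.
Subtract a_0^2/2 = 1/2: Σ (a_n^2+b_n^2) = 29/6.

29/6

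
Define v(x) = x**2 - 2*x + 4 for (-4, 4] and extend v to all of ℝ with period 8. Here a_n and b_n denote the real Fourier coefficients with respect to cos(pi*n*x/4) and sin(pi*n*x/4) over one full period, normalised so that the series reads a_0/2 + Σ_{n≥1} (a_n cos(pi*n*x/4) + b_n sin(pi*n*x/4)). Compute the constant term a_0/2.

a_0 = 1/4 ∫_{-4}^{4} v(x) dx = 1/4 · (224/3) = 56/3.
So the constant term a_0/2 = 28/3.

28/3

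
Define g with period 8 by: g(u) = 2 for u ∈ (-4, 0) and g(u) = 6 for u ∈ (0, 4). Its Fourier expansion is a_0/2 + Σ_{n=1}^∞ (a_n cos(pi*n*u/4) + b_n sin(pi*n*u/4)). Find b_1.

b_1 = 1/4 ∫_{-4}^{4} g(u) sin(pi*u/4) du.
Split the integral at the breakpoints.
Directly, an antiderivative of (2) sin(pi*u/4) is -8*cos(pi*u/4)/pi; evaluating from -4 to 0: ∫_{-4}^{0} (2) sin(pi*u/4) du = (-8/pi) - (8/pi) = -16/pi.
Directly, an antiderivative of (6) sin(pi*u/4) is -24*cos(pi*u/4)/pi; evaluating from 0 to 4: ∫_{0}^{4} (6) sin(pi*u/4) du = (24/pi) - (-24/pi) = 48/pi.
Summing the pieces and multiplying by (1/4) gives b_1 = 8/pi.

8/pi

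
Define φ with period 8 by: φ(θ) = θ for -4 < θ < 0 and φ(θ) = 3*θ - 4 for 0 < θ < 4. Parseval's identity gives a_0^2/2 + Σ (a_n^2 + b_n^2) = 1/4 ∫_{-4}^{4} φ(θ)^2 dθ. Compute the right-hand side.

64/3

1/4 ∫_{-4}^{4} φ(θ)^2 dθ = 1/4 · (256/3) = 64/3.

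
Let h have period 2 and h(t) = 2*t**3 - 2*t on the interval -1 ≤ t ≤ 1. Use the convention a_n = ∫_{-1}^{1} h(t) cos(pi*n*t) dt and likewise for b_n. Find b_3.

-8/(9*pi**3)

b_3 = ∫_{-1}^{1} h(t) sin(3*pi*t) dt.
h is odd and sin(3*pi*t) is odd, so the integrand is even and b_3 = 2 ∫_0^{1} h(t) sin(3*pi*t) dt.
Integrating by parts three times (tabular method), an antiderivative of (2*t**3 - 2*t) sin(3*pi*t) is -2*t**3*cos(3*pi*t)/(3*pi) + 2*t**2*sin(3*pi*t)/(3*pi**2) + 4*t*cos(3*pi*t)/(9*pi**3) + 2*t*cos(3*pi*t)/(3*pi) - 2*sin(3*pi*t)/(9*pi**2) - 4*sin(3*pi*t)/(27*pi**4); evaluating from 0 to 1: ∫_{0}^{1} (2*t**3 - 2*t) sin(3*pi*t) dt = (-4/(9*pi**3)) - (0) = -4/(9*pi**3).
Hence b_3 = 2·(-4/(9*pi**3)) = -8/(9*pi**3).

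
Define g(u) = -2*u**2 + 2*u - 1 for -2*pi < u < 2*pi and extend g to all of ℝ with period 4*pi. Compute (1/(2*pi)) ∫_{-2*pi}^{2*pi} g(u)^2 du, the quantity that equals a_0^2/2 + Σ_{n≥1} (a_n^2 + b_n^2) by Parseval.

2 + 64*pi**2/3 + 128*pi**4/5

(1/(2*pi)) ∫_{-2*pi}^{2*pi} g(u)^2 du = (1/(2*pi)) · (4*pi*(15 + 160*pi**2 + 192*pi**4)/15) = 2 + 64*pi**2/3 + 128*pi**4/5.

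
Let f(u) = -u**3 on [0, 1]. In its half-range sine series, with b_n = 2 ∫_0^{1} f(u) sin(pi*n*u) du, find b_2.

(-3/2 + pi**2)/pi**3

b_2 = 2 ∫_0^{1} (-u**3) sin(2*pi*u) du.
Integrating by parts three times (tabular method), an antiderivative of (-u**3) sin(2*pi*u) is u**3*cos(2*pi*u)/(2*pi) - 3*u**2*sin(2*pi*u)/(4*pi**2) - 3*u*cos(2*pi*u)/(4*pi**3) + 3*sin(2*pi*u)/(8*pi**4); evaluating from 0 to 1: ∫_{0}^{1} (-u**3) sin(2*pi*u) du = ((-3 + 2*pi**2)/(4*pi**3)) - (0) = (-3 + 2*pi**2)/(4*pi**3).
Hence b_2 = 2·((-3 + 2*pi**2)/(4*pi**3)) = (-3/2 + pi**2)/pi**3.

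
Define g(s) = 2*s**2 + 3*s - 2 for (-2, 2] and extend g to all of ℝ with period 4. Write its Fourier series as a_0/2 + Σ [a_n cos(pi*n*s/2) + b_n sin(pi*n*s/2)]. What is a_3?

-32/(9*pi**2)

a_3 = 1/2 ∫_{-2}^{2} g(s) cos(3*pi*s/2) ds.
Integrating by parts twice (tabular method), an antiderivative of (2*s**2 + 3*s - 2) cos(3*pi*s/2) is 4*s**2*sin(3*pi*s/2)/(3*pi) + 2*s*sin(3*pi*s/2)/pi + 16*s*cos(3*pi*s/2)/(9*pi**2) - 4*sin(3*pi*s/2)/(3*pi) - 32*sin(3*pi*s/2)/(27*pi**3) + 4*cos(3*pi*s/2)/(3*pi**2); evaluating from -2 to 2: ∫_{-2}^{2} (2*s**2 + 3*s - 2) cos(3*pi*s/2) ds = (-44/(9*pi**2)) - (20/(9*pi**2)) = -64/(9*pi**2).
Hence a_3 = (1/2)·(-64/(9*pi**2)) = -32/(9*pi**2).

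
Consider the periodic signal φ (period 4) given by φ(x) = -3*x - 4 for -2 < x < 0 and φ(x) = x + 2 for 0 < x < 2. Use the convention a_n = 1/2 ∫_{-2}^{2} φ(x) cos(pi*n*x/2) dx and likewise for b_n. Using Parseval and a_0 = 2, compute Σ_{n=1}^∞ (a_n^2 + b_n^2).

34/3

Parseval: a_0^2/2 + Σ_{n≥1} (a_n^2+b_n^2) = 1/2 ∫_{-2}^{2} φ(x)^2 dx = 40/3.
Subtract a_0^2/2 = 2: Σ (a_n^2+b_n^2) = 34/3.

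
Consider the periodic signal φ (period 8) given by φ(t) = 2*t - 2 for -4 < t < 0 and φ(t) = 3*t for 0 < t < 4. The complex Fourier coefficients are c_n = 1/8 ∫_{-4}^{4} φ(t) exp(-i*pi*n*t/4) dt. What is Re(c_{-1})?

Since φ is real-valued, Re(c_{-1}) = 1/8 ∫_{-4}^{4} φ(t) cos(-pi*t/4) dt = a_{1}/2.
Split the integral at the breakpoints.
Integrating by parts (boundary term plus one more integral), an antiderivative of (2*t - 2) cos(-pi*t/4) is 8*t*sin(pi*t/4)/pi - 8*sin(pi*t/4)/pi + 32*cos(pi*t/4)/pi**2; evaluating from -4 to 0: ∫_{-4}^{0} (2*t - 2) cos(-pi*t/4) dt = (32/pi**2) - (-32/pi**2) = 64/pi**2.
Integrating by parts (boundary term plus one more integral), an antiderivative of (3*t) cos(-pi*t/4) is 12*t*sin(pi*t/4)/pi + 48*cos(pi*t/4)/pi**2; evaluating from 0 to 4: ∫_{0}^{4} (3*t) cos(-pi*t/4) dt = (-48/pi**2) - (48/pi**2) = -96/pi**2.
So ∫_{-4}^{4} φ(t) cos(-pi*t/4) dt = -32/pi**2.
Hence Re(c_{-1}) = (1/8)·(-32/pi**2) = -4/pi**2.

-4/pi**2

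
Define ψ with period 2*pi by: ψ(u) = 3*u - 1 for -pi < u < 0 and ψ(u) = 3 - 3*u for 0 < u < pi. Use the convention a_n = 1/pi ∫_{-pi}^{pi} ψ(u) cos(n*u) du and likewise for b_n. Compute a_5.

a_5 = 1/pi ∫_{-pi}^{pi} ψ(u) cos(5*u) du.
Split the integral at the breakpoints.
Integrating by parts (boundary term plus one more integral), an antiderivative of (3*u - 1) cos(5*u) is 3*u*sin(5*u)/5 - sin(5*u)/5 + 3*cos(5*u)/25; evaluating from -pi to 0: ∫_{-pi}^{0} (3*u - 1) cos(5*u) du = (3/25) - (-3/25) = 6/25.
Integrating by parts (boundary term plus one more integral), an antiderivative of (3 - 3*u) cos(5*u) is -3*u*sin(5*u)/5 + 3*sin(5*u)/5 - 3*cos(5*u)/25; evaluating from 0 to pi: ∫_{0}^{pi} (3 - 3*u) cos(5*u) du = (3/25) - (-3/25) = 6/25.
Summing the pieces and multiplying by (1/pi) gives a_5 = 12/(25*pi).

12/(25*pi)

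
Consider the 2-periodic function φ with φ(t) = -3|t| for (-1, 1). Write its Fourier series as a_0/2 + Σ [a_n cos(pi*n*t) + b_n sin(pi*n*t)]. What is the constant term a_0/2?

-3/2

a_0 = ∫_{-1}^{1} φ(t) dt = -3.
So the constant term a_0/2 = -3/2.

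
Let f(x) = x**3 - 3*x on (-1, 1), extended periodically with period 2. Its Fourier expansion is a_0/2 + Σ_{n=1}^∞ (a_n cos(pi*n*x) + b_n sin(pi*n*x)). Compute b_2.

3/(2*pi**3) + 2/pi

b_2 = ∫_{-1}^{1} f(x) sin(2*pi*x) dx.
f is odd and sin(2*pi*x) is odd, so the integrand is even and b_2 = 2 ∫_0^{1} f(x) sin(2*pi*x) dx.
Integrating by parts three times (tabular method), an antiderivative of (x**3 - 3*x) sin(2*pi*x) is -x**3*cos(2*pi*x)/(2*pi) + 3*x**2*sin(2*pi*x)/(4*pi**2) + 3*x*cos(2*pi*x)/(4*pi**3) + 3*x*cos(2*pi*x)/(2*pi) - 3*sin(2*pi*x)/(4*pi**2) - 3*sin(2*pi*x)/(8*pi**4); evaluating from 0 to 1: ∫_{0}^{1} (x**3 - 3*x) sin(2*pi*x) dx = ((3/4 + pi**2)/pi**3) - (0) = (3/4 + pi**2)/pi**3.
Hence b_2 = 2·((3/4 + pi**2)/pi**3) = 3/(2*pi**3) + 2/pi.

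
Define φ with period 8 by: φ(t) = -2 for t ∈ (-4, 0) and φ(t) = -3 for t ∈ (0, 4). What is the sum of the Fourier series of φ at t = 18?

t = 18 differs from t = 2 by 2 full period(s), and the series is 8-periodic.
φ is continuous at t = 2 with value -3, so the series converges to -3 there.

-3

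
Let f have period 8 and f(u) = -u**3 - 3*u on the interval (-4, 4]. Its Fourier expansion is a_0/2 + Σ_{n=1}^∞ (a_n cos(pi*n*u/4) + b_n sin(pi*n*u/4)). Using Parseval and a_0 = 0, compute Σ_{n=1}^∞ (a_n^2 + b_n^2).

65824/35

Parseval: a_0^2/2 + Σ_{n≥1} (a_n^2+b_n^2) = 1/4 ∫_{-4}^{4} f(u)^2 du = 65824/35.
Subtract a_0^2/2 = 0: Σ (a_n^2+b_n^2) = 65824/35.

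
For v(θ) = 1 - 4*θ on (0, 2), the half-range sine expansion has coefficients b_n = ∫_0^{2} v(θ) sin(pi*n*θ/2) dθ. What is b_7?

-12/(7*pi)

b_7 = ∫_0^{2} (1 - 4*θ) sin(7*pi*θ/2) dθ.
Integrating by parts (boundary term plus one more integral), an antiderivative of (1 - 4*θ) sin(7*pi*θ/2) is 8*θ*cos(7*pi*θ/2)/(7*pi) - 16*sin(7*pi*θ/2)/(49*pi**2) - 2*cos(7*pi*θ/2)/(7*pi); evaluating from 0 to 2: ∫_{0}^{2} (1 - 4*θ) sin(7*pi*θ/2) dθ = (-2/pi) - (-2/(7*pi)) = -12/(7*pi).
Hence b_7 = -12/(7*pi).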